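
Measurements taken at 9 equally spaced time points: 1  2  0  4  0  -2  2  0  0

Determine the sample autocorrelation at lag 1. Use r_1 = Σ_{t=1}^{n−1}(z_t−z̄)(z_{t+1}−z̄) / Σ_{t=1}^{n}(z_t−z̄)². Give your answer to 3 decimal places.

-0.309

Mean z̄ = (1 + 2 + 0 + 4 + 0 − 2 + 2 + 0 + 0)/9 = 0.7778
Numerator Σ_{t=1}^{8}(z_t−z̄)(z_{t+1}−z̄) = -7.2716
Denominator Σ(z_t−z̄)² = 23.5556
r_1 = -7.2716 / 23.5556 = -0.309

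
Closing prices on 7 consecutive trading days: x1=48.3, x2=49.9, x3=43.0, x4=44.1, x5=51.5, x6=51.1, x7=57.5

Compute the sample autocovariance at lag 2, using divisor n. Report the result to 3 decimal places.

Mean x̄ = (48.3 + 49.9 + 43.0 + 44.1 + 51.5 + 51.1 + 57.5)/7 = 49.3429
Deviations: -1.0429, 0.5571, -6.3429, -5.2429, 2.1571, 1.7571, 8.1571
Σ_{t=1}^{5}(x_t−x̄)(x_{t+2}−x̄) = -1.6051
γ_2 = -1.6051 / 7 = -0.229

-0.229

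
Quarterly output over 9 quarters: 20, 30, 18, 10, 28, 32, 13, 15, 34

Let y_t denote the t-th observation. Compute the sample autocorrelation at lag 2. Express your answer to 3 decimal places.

Mean ȳ = (20 + 30 + 18 + 10 + 28 + 32 + 13 + 15 + 34)/9 = 22.2222
Σ(y_t−ȳ)(y_{t+2}−ȳ) = (9.3827) + (-95.0617) + (-24.3951) + (-119.5062) + (-53.2840) + (-70.6173) + (-108.6173) = -462.0988
Denominator Σ(y_t−ȳ)² = 637.5556
r_2 = -462.0988 / 637.5556 = -0.725

-0.725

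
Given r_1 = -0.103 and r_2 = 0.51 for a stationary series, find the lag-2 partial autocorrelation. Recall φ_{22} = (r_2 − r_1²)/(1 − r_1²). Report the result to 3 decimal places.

φ_{22} = (r_2 − r_1²) / (1 − r_1²)
r_1² = (-0.103)² = 0.010609
Numerator = 0.51 − 0.0106 = 0.4994; denominator = 1 − 0.0106 = 0.9894
φ_{22} = 0.4994 / 0.9894 = 0.505

0.505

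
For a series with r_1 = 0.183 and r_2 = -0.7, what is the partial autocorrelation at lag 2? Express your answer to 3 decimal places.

φ_{22} = (r_2 − r_1²) / (1 − r_1²)
r_1² = (0.183)² = 0.033489
Numerator = -0.7 − 0.0335 = -0.7335; denominator = 1 − 0.0335 = 0.9665
φ_{22} = -0.7335 / 0.9665 = -0.759

-0.759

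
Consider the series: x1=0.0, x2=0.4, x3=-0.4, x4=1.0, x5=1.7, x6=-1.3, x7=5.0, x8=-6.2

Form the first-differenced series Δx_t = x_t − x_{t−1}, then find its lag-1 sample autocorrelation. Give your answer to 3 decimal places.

First differences Δx: 0.4, -0.8, 1.4, 0.7, -3.0, 6.3, -11.2
Mean of differences = -0.8857
Numerator Σ(Δx_t−Δx̄)(Δx_{t+1}−Δx̄) = -88.7302
Denominator Σ(Δx_t−Δx̄)² = 171.8886
r_1(Δx) = -88.7302 / 171.8886 = -0.516

-0.516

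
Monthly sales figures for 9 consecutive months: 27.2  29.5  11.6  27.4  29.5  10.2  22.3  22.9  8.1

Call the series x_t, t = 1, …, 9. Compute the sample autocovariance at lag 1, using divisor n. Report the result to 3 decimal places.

-17.848

Mean x̄ = (27.2 + 29.5 + 11.6 + 27.4 + 29.5 + 10.2 + 22.3 + 22.9 + 8.1)/9 = 20.9667
Σ_{t=1}^{8}(x_t−x̄)(x_{t+1}−x̄) = -160.6278
γ_1 = -160.6278 / 9 = -17.848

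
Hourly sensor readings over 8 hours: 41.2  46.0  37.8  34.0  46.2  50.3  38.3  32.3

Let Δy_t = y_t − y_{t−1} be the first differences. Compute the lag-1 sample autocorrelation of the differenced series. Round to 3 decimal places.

0.016

First differences Δy: 4.8, -8.2, -3.8, 12.2, 4.1, -12.0, -6.0
Mean of differences = -1.2714
Numerator Σ(Δy_t−Δȳ)(Δy_{t+1}−Δȳ) = 6.8535
Denominator Σ(Δy_t−Δȳ)² = 439.0543
r_1(Δy) = 6.8535 / 439.0543 = 0.016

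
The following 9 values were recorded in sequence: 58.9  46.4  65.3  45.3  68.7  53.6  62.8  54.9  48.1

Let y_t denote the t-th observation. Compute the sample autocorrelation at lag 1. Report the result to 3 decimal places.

-0.688

Mean ȳ = (58.9 + 46.4 + 65.3 + 45.3 + 68.7 + 53.6 + 62.8 + 54.9 + 48.1)/9 = 56.0000
Numerator Σ_{t=1}^{8}(y_t−ȳ)(y_{t+1}−ȳ) = -398.1100
Denominator Σ(y_t−ȳ)² = 578.4600
r_1 = -398.1100 / 578.4600 = -0.688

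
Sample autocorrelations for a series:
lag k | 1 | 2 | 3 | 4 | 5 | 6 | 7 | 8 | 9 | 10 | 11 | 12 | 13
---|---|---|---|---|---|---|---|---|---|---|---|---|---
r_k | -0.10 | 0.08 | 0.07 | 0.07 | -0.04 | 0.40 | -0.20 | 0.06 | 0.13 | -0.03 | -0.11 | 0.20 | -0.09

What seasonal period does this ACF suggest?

6

The largest autocorrelation is r_6 = 0.40, with a weaker echo at lag 12 (0.20); the remaining lags stay at or below 0.13.
The dominant spike at lag 6 indicates a seasonal period of 6.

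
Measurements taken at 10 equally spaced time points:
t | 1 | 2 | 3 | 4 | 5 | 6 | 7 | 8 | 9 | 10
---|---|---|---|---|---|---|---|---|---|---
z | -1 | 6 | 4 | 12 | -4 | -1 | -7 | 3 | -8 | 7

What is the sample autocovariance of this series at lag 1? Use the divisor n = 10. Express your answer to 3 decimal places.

-7.871

Mean z̄ = (-1 + 6 + 4 + 12 − 4 − 1 − 7 + 3 − 8 + 7)/10 = 1.1000
Σ_{t=1}^{9}(z_t−z̄)(z_{t+1}−z̄) = -78.7100
γ_1 = -78.7100 / 10 = -7.871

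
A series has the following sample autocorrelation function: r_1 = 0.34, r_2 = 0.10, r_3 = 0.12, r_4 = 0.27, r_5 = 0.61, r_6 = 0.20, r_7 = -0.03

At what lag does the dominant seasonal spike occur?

5

The largest autocorrelation is r_5 = 0.61; the remaining lags stay at or below 0.34. The elevated value at lag 1 (0.34), dropping to 0.10 at lag 2, reflects decaying short-term dependence rather than seasonality.
The dominant spike at lag 5 indicates a seasonal period of 5.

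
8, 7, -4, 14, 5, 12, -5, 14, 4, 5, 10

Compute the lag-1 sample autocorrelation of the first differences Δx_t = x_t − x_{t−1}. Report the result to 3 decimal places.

-0.776

First differences Δx: -1, -11, 18, -9, 7, -17, 19, -10, 1, 5
Mean of differences = 0.2000
Numerator Σ(Δx_t−Δx̄)(Δx_{t+1}−Δx̄) = -1048.6400
Denominator Σ(Δx_t−Δx̄)² = 1351.6000
r_1(Δx) = -1048.6400 / 1351.6000 = -0.776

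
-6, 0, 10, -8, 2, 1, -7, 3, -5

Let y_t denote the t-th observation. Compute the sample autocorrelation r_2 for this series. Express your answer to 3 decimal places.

Mean ȳ = (-6 + 0 + 10 − 8 + 2 + 1 − 7 + 3 − 5)/9 = -1.1111
Σ(y_t−ȳ)(y_{t+2}−ȳ) = (-54.3210) + (-7.6543) + (34.5679) + (-14.5432) + (-18.3210) + (8.6790) + (22.9012) = -28.6914
Denominator Σ(y_t−ȳ)² = 276.8889
r_2 = -28.6914 / 276.8889 = -0.104

-0.104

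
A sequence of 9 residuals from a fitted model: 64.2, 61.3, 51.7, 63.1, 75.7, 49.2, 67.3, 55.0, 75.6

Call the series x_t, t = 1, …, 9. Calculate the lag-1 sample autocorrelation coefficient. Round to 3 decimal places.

Mean x̄ = (64.2 + 61.3 + 51.7 + 63.1 + 75.7 + 49.2 + 67.3 + 55.0 + 75.6)/9 = 62.5667
Numerator Σ_{t=1}^{8}(x_t−x̄)(x_{t+1}−x̄) = -360.3478
Denominator Σ(x_t−x̄)² = 723.3200
r_1 = -360.3478 / 723.3200 = -0.498

-0.498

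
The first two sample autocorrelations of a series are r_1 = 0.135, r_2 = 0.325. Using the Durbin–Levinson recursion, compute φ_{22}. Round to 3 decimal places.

φ_{22} = (r_2 − r_1²) / (1 − r_1²)
r_1² = (0.135)² = 0.018225
Numerator = 0.325 − 0.0182 = 0.3068; denominator = 1 − 0.0182 = 0.9818
φ_{22} = 0.3068 / 0.9818 = 0.312

0.312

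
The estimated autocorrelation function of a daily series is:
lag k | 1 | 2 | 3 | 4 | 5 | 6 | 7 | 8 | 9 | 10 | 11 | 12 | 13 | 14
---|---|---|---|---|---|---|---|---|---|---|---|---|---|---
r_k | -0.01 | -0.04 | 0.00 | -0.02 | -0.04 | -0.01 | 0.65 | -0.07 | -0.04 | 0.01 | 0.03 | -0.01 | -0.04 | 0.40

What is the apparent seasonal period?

7

The largest autocorrelation is r_7 = 0.65, with a weaker echo at lag 14 (0.40); the remaining lags stay at or below 0.03.
The dominant spike at lag 7 indicates a seasonal period of 7.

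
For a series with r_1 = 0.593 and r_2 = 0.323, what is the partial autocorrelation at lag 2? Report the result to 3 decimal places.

-0.044

φ_{22} = (r_2 − r_1²) / (1 − r_1²)
r_1² = (0.593)² = 0.351649
Numerator = 0.323 − 0.3516 = -0.0286; denominator = 1 − 0.3516 = 0.6484
φ_{22} = -0.0286 / 0.6484 = -0.044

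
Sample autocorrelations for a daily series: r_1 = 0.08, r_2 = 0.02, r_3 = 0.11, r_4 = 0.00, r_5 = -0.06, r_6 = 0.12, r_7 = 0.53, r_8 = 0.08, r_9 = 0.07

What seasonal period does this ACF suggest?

7

The largest autocorrelation is r_7 = 0.53; the remaining lags stay at or below 0.12.
The dominant spike at lag 7 indicates a seasonal period of 7.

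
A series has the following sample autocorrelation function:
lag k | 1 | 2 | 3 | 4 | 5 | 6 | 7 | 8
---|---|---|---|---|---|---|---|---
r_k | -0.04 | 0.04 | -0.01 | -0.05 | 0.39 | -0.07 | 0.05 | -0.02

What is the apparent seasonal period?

5

The largest autocorrelation is r_5 = 0.39; the remaining lags stay at or below 0.05.
The dominant spike at lag 5 indicates a seasonal period of 5.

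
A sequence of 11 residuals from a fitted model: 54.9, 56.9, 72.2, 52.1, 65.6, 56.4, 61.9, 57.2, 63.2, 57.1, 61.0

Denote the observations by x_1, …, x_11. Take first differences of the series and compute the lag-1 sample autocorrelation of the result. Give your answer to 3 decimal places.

-0.801

First differences Δx: 2.0, 15.3, -20.1, 13.5, -9.2, 5.5, -4.7, 6.0, -6.1, 3.9
Mean of differences = 0.6100
Numerator Σ(Δx_t−Δx̄)(Δx_{t+1}−Δx̄) = -838.0141
Denominator Σ(Δx_t−Δx̄)² = 1046.0290
r_1(Δx) = -838.0141 / 1046.0290 = -0.801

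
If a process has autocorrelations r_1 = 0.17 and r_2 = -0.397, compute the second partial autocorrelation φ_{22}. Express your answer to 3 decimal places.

-0.439

φ_{22} = (r_2 − r_1²) / (1 − r_1²)
r_1² = (0.17)² = 0.0289
Numerator = -0.397 − 0.0289 = -0.4259; denominator = 1 − 0.0289 = 0.9711
φ_{22} = -0.4259 / 0.9711 = -0.439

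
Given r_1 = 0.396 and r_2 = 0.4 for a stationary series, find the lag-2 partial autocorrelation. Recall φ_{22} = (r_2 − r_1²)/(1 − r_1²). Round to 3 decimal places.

φ_{22} = (r_2 − r_1²) / (1 − r_1²)
r_1² = (0.396)² = 0.156816
Numerator = 0.4 − 0.1568 = 0.2432; denominator = 1 − 0.1568 = 0.8432
φ_{22} = 0.2432 / 0.8432 = 0.288

0.288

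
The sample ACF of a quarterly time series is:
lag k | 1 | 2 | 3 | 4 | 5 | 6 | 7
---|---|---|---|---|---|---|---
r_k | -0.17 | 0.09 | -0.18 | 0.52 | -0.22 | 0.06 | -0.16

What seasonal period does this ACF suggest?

The largest autocorrelation is r_4 = 0.52; the remaining lags stay at or below 0.09.
The dominant spike at lag 4 indicates a seasonal period of 4.

4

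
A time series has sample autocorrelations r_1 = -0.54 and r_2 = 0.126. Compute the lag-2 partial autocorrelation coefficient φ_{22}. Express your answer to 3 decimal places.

-0.234

φ_{22} = (r_2 − r_1²) / (1 − r_1²)
r_1² = (-0.54)² = 0.2916
Numerator = 0.126 − 0.2916 = -0.1656; denominator = 1 − 0.2916 = 0.7084
φ_{22} = -0.1656 / 0.7084 = -0.234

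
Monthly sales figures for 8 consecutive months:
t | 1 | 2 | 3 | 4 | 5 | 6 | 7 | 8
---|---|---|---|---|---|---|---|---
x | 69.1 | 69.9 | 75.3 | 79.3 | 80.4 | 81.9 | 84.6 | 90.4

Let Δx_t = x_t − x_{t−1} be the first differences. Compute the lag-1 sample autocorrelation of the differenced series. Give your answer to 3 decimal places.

First differences Δx: 0.8, 5.4, 4.0, 1.1, 1.5, 2.7, 5.8
Mean of differences = 3.0429
Numerator Σ(Δx_t−Δx̄)(Δx_{t+1}−Δx̄) = -2.3090
Denominator Σ(Δx_t−Δx̄)² = 25.3771
r_1(Δx) = -2.3090 / 25.3771 = -0.091

-0.091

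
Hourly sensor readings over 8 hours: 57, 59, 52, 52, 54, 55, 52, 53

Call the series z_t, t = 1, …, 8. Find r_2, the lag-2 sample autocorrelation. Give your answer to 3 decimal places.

-0.387

Mean z̄ = (57 + 59 + 52 + 52 + 54 + 55 + 52 + 53)/8 = 54.2500
Numerator Σ_{t=1}^{6}(z_t−z̄)(z_{t+2}−z̄) = -18.3750
Denominator Σ(z_t−z̄)² = 47.5000
r_2 = -18.3750 / 47.5000 = -0.387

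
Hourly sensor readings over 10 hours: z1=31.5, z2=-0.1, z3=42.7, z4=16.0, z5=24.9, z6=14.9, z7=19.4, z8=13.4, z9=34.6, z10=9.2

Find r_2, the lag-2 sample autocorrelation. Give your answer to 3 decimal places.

0.375

Mean z̄ = (31.5 − 0.1 + 42.7 + 16.0 + 24.9 + 14.9 + 19.4 + 13.4 + 34.6 + 9.2)/10 = 20.6500
Numerator Σ_{t=1}^{8}(z_t−z̄)(z_{t+2}−z̄) = 558.1300
Denominator Σ(z_t−z̄)² = 1487.0650
r_2 = 558.1300 / 1487.0650 = 0.375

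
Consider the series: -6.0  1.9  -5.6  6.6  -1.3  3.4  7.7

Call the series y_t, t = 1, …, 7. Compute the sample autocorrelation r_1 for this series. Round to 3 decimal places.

Mean ȳ = (-6.0 + 1.9 − 5.6 + 6.6 − 1.3 + 3.4 + 7.7)/7 = 0.9571
Deviations from mean: -6.9571, 0.9429, -6.5571, 5.6429, -2.2571, 2.4429, 6.7429
Σ(y_t−ȳ)(y_{t+1}−ȳ) = (-6.5596) + (-6.1824) + (-37.0010) + (-12.7367) + (-5.5139) + (16.4718) = -51.5218
Denominator Σ(y_t−ȳ)² = 180.6571
r_1 = -51.5218 / 180.6571 = -0.285

-0.285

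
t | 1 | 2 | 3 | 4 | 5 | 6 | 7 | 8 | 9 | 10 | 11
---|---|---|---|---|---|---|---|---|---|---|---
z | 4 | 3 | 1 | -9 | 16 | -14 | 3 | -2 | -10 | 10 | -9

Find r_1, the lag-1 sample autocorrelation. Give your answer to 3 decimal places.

Mean z̄ = (4 + 3 + 1 − 9 + 16 − 14 + 3 − 2 − 10 + 10 − 9)/11 = -0.6364
Numerator Σ_{t=1}^{10}(z_t−z̄)(z_{t+1}−z̄) = -581.6777
Denominator Σ(z_t−z̄)² = 848.5455
r_1 = -581.6777 / 848.5455 = -0.685

-0.685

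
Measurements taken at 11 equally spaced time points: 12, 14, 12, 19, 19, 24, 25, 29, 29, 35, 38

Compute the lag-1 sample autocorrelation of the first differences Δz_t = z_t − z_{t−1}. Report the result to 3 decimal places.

First differences Δz: 2, -2, 7, 0, 5, 1, 4, 0, 6, 3
Mean of differences = 2.6000
Numerator Σ(Δz_t−Δz̄)(Δz_{t+1}−Δz̄) = -52.3600
Denominator Σ(Δz_t−Δz̄)² = 76.4000
r_1(Δz) = -52.3600 / 76.4000 = -0.685

-0.685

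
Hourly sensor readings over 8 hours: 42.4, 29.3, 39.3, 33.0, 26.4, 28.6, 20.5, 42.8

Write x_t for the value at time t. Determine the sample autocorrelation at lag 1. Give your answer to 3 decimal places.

-0.221

Mean x̄ = (42.4 + 29.3 + 39.3 + 33.0 + 26.4 + 28.6 + 20.5 + 42.8)/8 = 32.7875
Deviations from mean: 9.6125, -3.4875, 6.5125, 0.2125, -6.3875, -4.1875, -12.2875, 10.0125
Σ(x_t−x̄)(x_{t+1}−x̄) = (-33.5236) + (-22.7123) + (1.3839) + (-1.3573) + (26.7477) + (51.4539) + (-123.0286) = -101.0364
Denominator Σ(x_t−x̄)² = 456.5888
r_1 = -101.0364 / 456.5888 = -0.221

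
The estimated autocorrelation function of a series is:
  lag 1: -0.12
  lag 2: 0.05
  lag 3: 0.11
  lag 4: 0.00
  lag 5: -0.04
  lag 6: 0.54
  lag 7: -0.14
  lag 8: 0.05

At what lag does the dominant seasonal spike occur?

6

The largest autocorrelation is r_6 = 0.54; the remaining lags stay at or below 0.11.
The dominant spike at lag 6 indicates a seasonal period of 6.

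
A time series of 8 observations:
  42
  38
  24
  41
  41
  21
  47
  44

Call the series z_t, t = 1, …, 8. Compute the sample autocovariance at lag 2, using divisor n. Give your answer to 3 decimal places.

-30.484

Mean z̄ = (42 + 38 + 24 + 41 + 41 + 21 + 47 + 44)/8 = 37.2500
Σ_{t=1}^{6}(z_t−z̄)(z_{t+2}−z̄) = -243.8750
γ_2 = -243.8750 / 8 = -30.484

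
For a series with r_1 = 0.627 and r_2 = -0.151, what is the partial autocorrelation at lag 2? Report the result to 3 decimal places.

-0.897

φ_{22} = (r_2 − r_1²) / (1 − r_1²)
r_1² = (0.627)² = 0.393129
Numerator = -0.151 − 0.3931 = -0.5441; denominator = 1 − 0.3931 = 0.6069
φ_{22} = -0.5441 / 0.6069 = -0.897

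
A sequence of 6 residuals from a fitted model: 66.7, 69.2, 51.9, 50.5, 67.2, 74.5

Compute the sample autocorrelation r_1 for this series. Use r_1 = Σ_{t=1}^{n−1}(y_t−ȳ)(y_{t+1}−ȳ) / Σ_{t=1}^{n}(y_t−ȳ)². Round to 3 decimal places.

Mean ȳ = (66.7 + 69.2 + 51.9 + 50.5 + 67.2 + 74.5)/6 = 63.3333
Deviations from mean: 3.3667, 5.8667, -11.4333, -12.8333, 3.8667, 11.1667
Σ(y_t−ȳ)(y_{t+1}−ȳ) = (19.7511) + (-67.0756) + (146.7278) + (-49.6222) + (43.1778) = 92.9589
Denominator Σ(y_t−ȳ)² = 480.8133
r_1 = 92.9589 / 480.8133 = 0.193

0.193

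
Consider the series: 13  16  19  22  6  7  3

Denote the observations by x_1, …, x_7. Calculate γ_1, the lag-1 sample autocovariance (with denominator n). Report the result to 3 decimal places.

Mean x̄ = (13 + 16 + 19 + 22 + 6 + 7 + 3)/7 = 12.2857
Σ_{t=1}^{6}(x_t−x̄)(x_{t+1}−x̄) = 114.0612
γ_1 = 114.0612 / 7 = 16.294

16.294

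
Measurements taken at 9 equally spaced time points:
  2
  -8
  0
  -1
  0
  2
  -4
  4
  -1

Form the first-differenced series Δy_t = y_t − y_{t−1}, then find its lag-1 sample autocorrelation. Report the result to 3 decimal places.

First differences Δy: -10, 8, -1, 1, 2, -6, 8, -5
Mean of differences = -0.3750
Numerator Σ(Δy_t−Δȳ)(Δy_{t+1}−Δȳ) = -182.6406
Denominator Σ(Δy_t−Δȳ)² = 293.8750
r_1(Δy) = -182.6406 / 293.8750 = -0.621

-0.621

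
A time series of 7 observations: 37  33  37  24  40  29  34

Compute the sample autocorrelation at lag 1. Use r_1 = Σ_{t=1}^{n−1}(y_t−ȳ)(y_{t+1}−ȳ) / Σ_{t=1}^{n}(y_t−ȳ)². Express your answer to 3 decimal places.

Mean ȳ = (37 + 33 + 37 + 24 + 40 + 29 + 34)/7 = 33.4286
Numerator Σ_{t=1}^{6}(y_t−ȳ)(y_{t+1}−ȳ) = -130.3265
Denominator Σ(y_t−ȳ)² = 177.7143
r_1 = -130.3265 / 177.7143 = -0.733

-0.733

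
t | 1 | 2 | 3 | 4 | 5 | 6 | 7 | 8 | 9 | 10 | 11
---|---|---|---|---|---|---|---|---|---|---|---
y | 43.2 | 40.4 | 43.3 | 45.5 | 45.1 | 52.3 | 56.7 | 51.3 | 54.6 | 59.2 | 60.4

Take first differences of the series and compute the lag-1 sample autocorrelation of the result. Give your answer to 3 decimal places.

-0.239

First differences Δy: -2.8, 2.9, 2.2, -0.4, 7.2, 4.4, -5.4, 3.3, 4.6, 1.2
Mean of differences = 1.7200
Numerator Σ(Δy_t−Δȳ)(Δy_{t+1}−Δȳ) = -29.9944
Denominator Σ(Δy_t−Δȳ)² = 125.5160
r_1(Δy) = -29.9944 / 125.5160 = -0.239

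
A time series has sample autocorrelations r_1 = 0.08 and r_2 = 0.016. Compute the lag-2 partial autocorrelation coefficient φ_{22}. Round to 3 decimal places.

φ_{22} = (r_2 − r_1²) / (1 − r_1²)
r_1² = (0.08)² = 0.0064
Numerator = 0.016 − 0.0064 = 0.0096; denominator = 1 − 0.0064 = 0.9936
φ_{22} = 0.0096 / 0.9936 = 0.010

0.010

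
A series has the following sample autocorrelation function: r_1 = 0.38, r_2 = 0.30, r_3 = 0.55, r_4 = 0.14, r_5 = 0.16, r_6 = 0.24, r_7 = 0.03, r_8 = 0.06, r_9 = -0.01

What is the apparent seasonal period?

3

The largest autocorrelation is r_3 = 0.55; the remaining lags stay at or below 0.38. The elevated value at lag 1 (0.38), dropping to 0.30 at lag 2, reflects decaying short-term dependence rather than seasonality.
The dominant spike at lag 3 indicates a seasonal period of 3.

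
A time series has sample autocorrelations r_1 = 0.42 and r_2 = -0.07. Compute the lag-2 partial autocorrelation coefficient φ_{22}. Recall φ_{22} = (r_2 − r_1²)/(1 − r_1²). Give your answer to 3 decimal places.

-0.299

φ_{22} = (r_2 − r_1²) / (1 − r_1²)
r_1² = (0.42)² = 0.1764
Numerator = -0.07 − 0.1764 = -0.2464; denominator = 1 − 0.1764 = 0.8236
φ_{22} = -0.2464 / 0.8236 = -0.299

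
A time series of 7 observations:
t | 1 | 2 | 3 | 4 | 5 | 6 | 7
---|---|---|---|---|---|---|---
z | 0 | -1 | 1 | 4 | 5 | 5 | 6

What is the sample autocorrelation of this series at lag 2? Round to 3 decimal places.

0.130

Mean z̄ = (0 − 1 + 1 + 4 + 5 + 5 + 6)/7 = 2.8571
Σ(z_t−z̄)(z_{t+2}−z̄) = (5.3061) + (-4.4082) + (-3.9796) + (2.4490) + (6.7347) = 6.1020
Denominator Σ(z_t−z̄)² = 46.8571
r_2 = 6.1020 / 46.8571 = 0.130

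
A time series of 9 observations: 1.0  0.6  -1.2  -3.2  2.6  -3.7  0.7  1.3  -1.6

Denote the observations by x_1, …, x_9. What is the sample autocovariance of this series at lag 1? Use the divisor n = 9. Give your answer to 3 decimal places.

-2.140

Mean x̄ = (1.0 + 0.6 − 1.2 − 3.2 + 2.6 − 3.7 + 0.7 + 1.3 − 1.6)/9 = -0.3889
Σ_{t=1}^{8}(x_t−x̄)(x_{t+1}−x̄) = -19.2590
γ_1 = -19.2590 / 9 = -2.140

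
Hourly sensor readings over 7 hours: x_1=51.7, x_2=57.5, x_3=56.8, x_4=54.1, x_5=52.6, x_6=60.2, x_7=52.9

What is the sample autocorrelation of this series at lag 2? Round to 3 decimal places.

Mean x̄ = (51.7 + 57.5 + 56.8 + 54.1 + 52.6 + 60.2 + 52.9)/7 = 55.1143
Σ(x_t−x̄)(x_{t+2}−x̄) = (-5.7555) + (-2.4198) + (-4.2384) + (-5.1584) + (5.5673) = -12.0047
Denominator Σ(x_t−x̄)² = 58.3086
r_2 = -12.0047 / 58.3086 = -0.206

-0.206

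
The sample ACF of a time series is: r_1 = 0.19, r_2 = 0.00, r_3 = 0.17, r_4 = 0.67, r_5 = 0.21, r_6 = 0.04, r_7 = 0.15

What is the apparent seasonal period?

4

The largest autocorrelation is r_4 = 0.67; the remaining lags stay at or below 0.21.
The dominant spike at lag 4 indicates a seasonal period of 4.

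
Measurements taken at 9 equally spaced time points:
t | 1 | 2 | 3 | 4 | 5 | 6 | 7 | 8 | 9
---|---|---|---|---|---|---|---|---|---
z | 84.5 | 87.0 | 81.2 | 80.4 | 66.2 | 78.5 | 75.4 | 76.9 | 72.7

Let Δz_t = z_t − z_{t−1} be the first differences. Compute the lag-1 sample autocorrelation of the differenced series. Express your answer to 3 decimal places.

First differences Δz: 2.5, -5.8, -0.8, -14.2, 12.3, -3.1, 1.5, -4.2
Mean of differences = -1.4750
Numerator Σ(Δz_t−Δz̄)(Δz_{t+1}−Δz̄) = -239.3131
Denominator Σ(Δz_t−Δz̄)² = 405.5550
r_1(Δz) = -239.3131 / 405.5550 = -0.590

-0.590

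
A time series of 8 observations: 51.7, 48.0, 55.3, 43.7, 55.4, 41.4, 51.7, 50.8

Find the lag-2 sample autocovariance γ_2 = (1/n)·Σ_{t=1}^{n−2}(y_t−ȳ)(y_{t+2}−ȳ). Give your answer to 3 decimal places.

13.192

Mean ȳ = (51.7 + 48.0 + 55.3 + 43.7 + 55.4 + 41.4 + 51.7 + 50.8)/8 = 49.7500
Deviations: 1.9500, -1.7500, 5.5500, -6.0500, 5.6500, -8.3500, 1.9500, 1.0500
Σ_{t=1}^{6}(y_t−ȳ)(y_{t+2}−ȳ) = 105.5350
γ_2 = 105.5350 / 8 = 13.192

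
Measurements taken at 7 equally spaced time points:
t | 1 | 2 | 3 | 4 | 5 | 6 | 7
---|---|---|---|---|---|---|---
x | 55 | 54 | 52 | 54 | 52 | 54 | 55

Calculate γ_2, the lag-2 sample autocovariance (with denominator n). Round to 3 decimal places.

-0.187

Mean x̄ = (55 + 54 + 52 + 54 + 52 + 54 + 55)/7 = 53.7143
Deviations: 1.2857, 0.2857, -1.7143, 0.2857, -1.7143, 0.2857, 1.2857
Σ_{t=1}^{5}(x_t−x̄)(x_{t+2}−x̄) = -1.3061
γ_2 = -1.3061 / 7 = -0.187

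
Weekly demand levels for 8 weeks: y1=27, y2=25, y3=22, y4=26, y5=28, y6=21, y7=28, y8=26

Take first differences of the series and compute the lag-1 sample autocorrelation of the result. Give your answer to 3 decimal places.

First differences Δy: -2, -3, 4, 2, -7, 7, -2
Mean of differences = -0.1429
Numerator Σ(Δy_t−Δȳ)(Δy_{t+1}−Δȳ) = -74.5918
Denominator Σ(Δy_t−Δȳ)² = 134.8571
r_1(Δy) = -74.5918 / 134.8571 = -0.553

-0.553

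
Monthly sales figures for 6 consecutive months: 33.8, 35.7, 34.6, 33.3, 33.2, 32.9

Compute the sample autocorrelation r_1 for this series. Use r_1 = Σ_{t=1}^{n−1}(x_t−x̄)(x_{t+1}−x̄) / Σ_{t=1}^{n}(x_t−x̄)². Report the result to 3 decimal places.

Mean x̄ = (33.8 + 35.7 + 34.6 + 33.3 + 33.2 + 32.9)/6 = 33.9167
Deviations from mean: -0.1167, 1.7833, 0.6833, -0.6167, -0.7167, -1.0167
Σ(x_t−x̄)(x_{t+1}−x̄) = (-0.2081) + (1.2186) + (-0.4214) + (0.4419) + (0.7286) = 1.7597
Denominator Σ(x_t−x̄)² = 5.5883
r_1 = 1.7597 / 5.5883 = 0.315

0.315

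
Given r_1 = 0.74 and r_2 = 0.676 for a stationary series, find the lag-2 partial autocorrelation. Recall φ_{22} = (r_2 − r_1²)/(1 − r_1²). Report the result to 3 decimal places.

φ_{22} = (r_2 − r_1²) / (1 − r_1²)
r_1² = (0.74)² = 0.5476
Numerator = 0.676 − 0.5476 = 0.1284; denominator = 1 − 0.5476 = 0.4524
φ_{22} = 0.1284 / 0.4524 = 0.284

0.284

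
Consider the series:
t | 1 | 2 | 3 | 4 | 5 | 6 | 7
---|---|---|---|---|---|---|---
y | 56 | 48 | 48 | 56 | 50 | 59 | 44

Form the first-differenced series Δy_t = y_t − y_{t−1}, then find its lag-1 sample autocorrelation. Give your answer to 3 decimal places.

-0.491

First differences Δy: -8, 0, 8, -6, 9, -15
Mean of differences = -2.0000
Numerator Σ(Δy_t−Δȳ)(Δy_{t+1}−Δȳ) = -219.0000
Denominator Σ(Δy_t−Δȳ)² = 446.0000
r_1(Δy) = -219.0000 / 446.0000 = -0.491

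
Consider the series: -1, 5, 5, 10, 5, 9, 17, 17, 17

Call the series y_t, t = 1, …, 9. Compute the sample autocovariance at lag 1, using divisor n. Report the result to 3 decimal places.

Mean ȳ = (-1 + 5 + 5 + 10 + 5 + 9 + 17 + 17 + 17)/9 = 9.3333
Σ_{t=1}^{8}(y_t−ȳ)(y_{t+1}−ȳ) = 174.2222
γ_1 = 174.2222 / 9 = 19.358

19.358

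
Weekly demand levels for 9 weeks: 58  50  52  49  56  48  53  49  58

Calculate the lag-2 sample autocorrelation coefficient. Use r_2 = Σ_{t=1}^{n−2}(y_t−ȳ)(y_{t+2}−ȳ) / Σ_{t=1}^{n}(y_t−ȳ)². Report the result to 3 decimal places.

Mean ȳ = (58 + 50 + 52 + 49 + 56 + 48 + 53 + 49 + 58)/9 = 52.5556
Numerator Σ_{t=1}^{7}(y_t−ȳ)(y_{t+2}−ȳ) = 40.4938
Denominator Σ(y_t−ȳ)² = 124.2222
r_2 = 40.4938 / 124.2222 = 0.326

0.326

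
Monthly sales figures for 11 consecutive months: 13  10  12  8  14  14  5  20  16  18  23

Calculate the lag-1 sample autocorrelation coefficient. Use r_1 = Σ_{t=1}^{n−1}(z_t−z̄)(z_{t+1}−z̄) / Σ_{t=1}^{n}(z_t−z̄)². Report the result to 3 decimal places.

0.092

Mean z̄ = (13 + 10 + 12 + 8 + 14 + 14 + 5 + 20 + 16 + 18 + 23)/11 = 13.9091
Numerator Σ_{t=1}^{10}(z_t−z̄)(z_{t+1}−z̄) = 25.1736
Denominator Σ(z_t−z̄)² = 274.9091
r_1 = 25.1736 / 274.9091 = 0.092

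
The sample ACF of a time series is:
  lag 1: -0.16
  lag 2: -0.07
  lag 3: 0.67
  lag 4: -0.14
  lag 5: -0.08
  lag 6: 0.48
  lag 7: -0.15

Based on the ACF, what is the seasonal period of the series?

The largest autocorrelation is r_3 = 0.67, with a weaker echo at lag 6 (0.48); the remaining lags stay at or below -0.07.
The dominant spike at lag 3 indicates a seasonal period of 3.

3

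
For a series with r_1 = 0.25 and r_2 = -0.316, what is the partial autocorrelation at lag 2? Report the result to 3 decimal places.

-0.404

φ_{22} = (r_2 − r_1²) / (1 − r_1²)
r_1² = (0.25)² = 0.0625
Numerator = -0.316 − 0.0625 = -0.3785; denominator = 1 − 0.0625 = 0.9375
φ_{22} = -0.3785 / 0.9375 = -0.404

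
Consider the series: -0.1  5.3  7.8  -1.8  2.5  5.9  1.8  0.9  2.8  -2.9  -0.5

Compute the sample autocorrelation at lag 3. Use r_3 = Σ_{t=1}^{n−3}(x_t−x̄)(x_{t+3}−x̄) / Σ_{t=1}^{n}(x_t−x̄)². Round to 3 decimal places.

Mean x̄ = (-0.1 + 5.3 + 7.8 − 1.8 + 2.5 + 5.9 + 1.8 + 0.9 + 2.8 − 2.9 − 0.5)/11 = 1.9727
Numerator Σ_{t=1}^{8}(x_t−x̄)(x_{t+3}−x̄) = 39.2887
Denominator Σ(x_t−x̄)² = 110.9818
r_3 = 39.2887 / 110.9818 = 0.354

0.354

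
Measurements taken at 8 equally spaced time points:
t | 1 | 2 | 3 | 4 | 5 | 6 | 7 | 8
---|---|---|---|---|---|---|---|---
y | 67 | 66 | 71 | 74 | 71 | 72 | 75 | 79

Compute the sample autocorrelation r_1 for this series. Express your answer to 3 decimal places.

0.421

Mean ȳ = (67 + 66 + 71 + 74 + 71 + 72 + 75 + 79)/8 = 71.8750
Deviations from mean: -4.8750, -5.8750, -0.8750, 2.1250, -0.8750, 0.1250, 3.1250, 7.1250
Σ(y_t−ȳ)(y_{t+1}−ȳ) = (28.6406) + (5.1406) + (-1.8594) + (-1.8594) + (-0.1094) + (0.3906) + (22.2656) = 52.6094
Denominator Σ(y_t−ȳ)² = 124.8750
r_1 = 52.6094 / 124.8750 = 0.421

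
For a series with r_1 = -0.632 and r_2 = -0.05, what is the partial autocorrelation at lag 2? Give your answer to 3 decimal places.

-0.748

φ_{22} = (r_2 − r_1²) / (1 − r_1²)
r_1² = (-0.632)² = 0.399424
Numerator = -0.05 − 0.3994 = -0.4494; denominator = 1 − 0.3994 = 0.6006
φ_{22} = -0.4494 / 0.6006 = -0.748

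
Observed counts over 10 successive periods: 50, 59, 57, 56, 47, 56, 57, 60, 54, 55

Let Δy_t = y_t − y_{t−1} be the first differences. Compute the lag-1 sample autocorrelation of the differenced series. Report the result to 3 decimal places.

First differences Δy: 9, -2, -1, -9, 9, 1, 3, -6, 1
Mean of differences = 0.5556
Numerator Σ(Δy_t−Δȳ)(Δy_{t+1}−Δȳ) = -97.5309
Denominator Σ(Δy_t−Δȳ)² = 292.2222
r_1(Δy) = -97.5309 / 292.2222 = -0.334

-0.334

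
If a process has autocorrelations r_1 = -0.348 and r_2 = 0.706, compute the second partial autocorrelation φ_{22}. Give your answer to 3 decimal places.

φ_{22} = (r_2 − r_1²) / (1 − r_1²)
r_1² = (-0.348)² = 0.121104
Numerator = 0.706 − 0.1211 = 0.5849; denominator = 1 − 0.1211 = 0.8789
φ_{22} = 0.5849 / 0.8789 = 0.665

0.665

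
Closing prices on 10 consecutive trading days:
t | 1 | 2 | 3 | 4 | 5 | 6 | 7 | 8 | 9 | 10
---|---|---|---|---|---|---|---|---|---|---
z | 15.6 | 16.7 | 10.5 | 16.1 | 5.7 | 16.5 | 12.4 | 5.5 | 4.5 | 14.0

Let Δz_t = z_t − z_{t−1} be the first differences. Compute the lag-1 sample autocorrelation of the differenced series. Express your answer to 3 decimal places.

First differences Δz: 1.1, -6.2, 5.6, -10.4, 10.8, -4.1, -6.9, -1.0, 9.5
Mean of differences = -0.1778
Numerator Σ(Δz_t−Δz̄)(Δz_{t+1}−Δz̄) = -232.8905
Denominator Σ(Δz_t−Δz̄)² = 451.1956
r_1(Δz) = -232.8905 / 451.1956 = -0.516

-0.516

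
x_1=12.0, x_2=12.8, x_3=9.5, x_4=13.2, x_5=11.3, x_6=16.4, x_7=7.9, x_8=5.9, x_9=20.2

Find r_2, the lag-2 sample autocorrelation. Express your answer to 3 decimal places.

-0.331

Mean x̄ = (12.0 + 12.8 + 9.5 + 13.2 + 11.3 + 16.4 + 7.9 + 5.9 + 20.2)/9 = 12.1333
Numerator Σ_{t=1}^{7}(x_t−x̄)(x_{t+2}−x̄) = -49.4089
Denominator Σ(x_t−x̄)² = 149.2800
r_2 = -49.4089 / 149.2800 = -0.331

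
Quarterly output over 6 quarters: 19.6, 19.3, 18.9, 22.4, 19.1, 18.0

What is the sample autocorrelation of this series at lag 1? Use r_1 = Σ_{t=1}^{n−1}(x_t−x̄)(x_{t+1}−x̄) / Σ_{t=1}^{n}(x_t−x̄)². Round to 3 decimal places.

Mean x̄ = (19.6 + 19.3 + 18.9 + 22.4 + 19.1 + 18.0)/6 = 19.5500
Deviations from mean: 0.0500, -0.2500, -0.6500, 2.8500, -0.4500, -1.5500
Numerator Σ_{t=1}^{5}(x_t−x̄)(x_{t+1}−x̄) = -2.2875
Denominator Σ(x_t−x̄)² = 11.2150
r_1 = -2.2875 / 11.2150 = -0.204

-0.204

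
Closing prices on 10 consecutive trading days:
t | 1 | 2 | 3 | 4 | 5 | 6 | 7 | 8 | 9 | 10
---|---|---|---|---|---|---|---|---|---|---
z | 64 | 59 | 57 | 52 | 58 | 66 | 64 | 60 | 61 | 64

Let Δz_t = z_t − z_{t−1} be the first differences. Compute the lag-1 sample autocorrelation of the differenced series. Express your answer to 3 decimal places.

0.158

First differences Δz: -5, -2, -5, 6, 8, -2, -4, 1, 3
Mean of differences = 0.0000
Numerator Σ(Δz_t−Δz̄)(Δz_{t+1}−Δz̄) = 29.0000
Denominator Σ(Δz_t−Δz̄)² = 184.0000
r_1(Δz) = 29.0000 / 184.0000 = 0.158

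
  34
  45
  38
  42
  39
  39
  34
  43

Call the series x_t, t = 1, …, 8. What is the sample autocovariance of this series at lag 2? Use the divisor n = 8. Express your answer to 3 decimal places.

2.797

Mean x̄ = (34 + 45 + 38 + 42 + 39 + 39 + 34 + 43)/8 = 39.2500
Σ_{t=1}^{6}(x_t−x̄)(x_{t+2}−x̄) = 22.3750
γ_2 = 22.3750 / 8 = 2.797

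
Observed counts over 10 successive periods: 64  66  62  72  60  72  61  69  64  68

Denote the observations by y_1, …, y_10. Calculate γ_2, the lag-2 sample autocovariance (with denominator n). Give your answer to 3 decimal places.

Mean ȳ = (64 + 66 + 62 + 72 + 60 + 72 + 61 + 69 + 64 + 68)/10 = 65.8000
Σ_{t=1}^{8}(y_t−ȳ)(y_{t+2}−ȳ) = 131.9200
γ_2 = 131.9200 / 10 = 13.192

13.192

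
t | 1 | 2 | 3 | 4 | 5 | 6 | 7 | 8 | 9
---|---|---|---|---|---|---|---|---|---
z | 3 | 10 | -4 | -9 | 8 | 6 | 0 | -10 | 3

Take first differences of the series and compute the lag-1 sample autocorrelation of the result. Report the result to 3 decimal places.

First differences Δz: 7, -14, -5, 17, -2, -6, -10, 13
Mean of differences = 0.0000
Numerator Σ(Δz_t−Δz̄)(Δz_{t+1}−Δz̄) = -205.0000
Denominator Σ(Δz_t−Δz̄)² = 868.0000
r_1(Δz) = -205.0000 / 868.0000 = -0.236

-0.236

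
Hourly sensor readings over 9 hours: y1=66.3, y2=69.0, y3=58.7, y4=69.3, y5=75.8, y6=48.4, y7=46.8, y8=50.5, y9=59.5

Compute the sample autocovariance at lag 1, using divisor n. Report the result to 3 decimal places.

Mean ȳ = (66.3 + 69.0 + 58.7 + 69.3 + 75.8 + 48.4 + 46.8 + 50.5 + 59.5)/9 = 60.4778
Σ_{t=1}^{8}(y_t−ȳ)(y_{t+1}−ȳ) = 280.3284
γ_1 = 280.3284 / 9 = 31.148

31.148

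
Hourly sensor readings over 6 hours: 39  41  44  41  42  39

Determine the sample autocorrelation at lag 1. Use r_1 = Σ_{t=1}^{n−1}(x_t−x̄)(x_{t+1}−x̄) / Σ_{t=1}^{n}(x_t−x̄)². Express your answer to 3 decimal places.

Mean x̄ = (39 + 41 + 44 + 41 + 42 + 39)/6 = 41.0000
Σ(x_t−x̄)(x_{t+1}−x̄) = (0.0000) + (0.0000) + (0.0000) + (0.0000) + (-2.0000) = -2.0000
Denominator Σ(x_t−x̄)² = 18.0000
r_1 = -2.0000 / 18.0000 = -0.111

-0.111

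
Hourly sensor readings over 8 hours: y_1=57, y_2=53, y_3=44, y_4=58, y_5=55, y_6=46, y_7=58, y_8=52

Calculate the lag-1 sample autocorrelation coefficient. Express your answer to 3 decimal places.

-0.446

Mean ȳ = (57 + 53 + 44 + 58 + 55 + 46 + 58 + 52)/8 = 52.8750
Deviations from mean: 4.1250, 0.1250, -8.8750, 5.1250, 2.1250, -6.8750, 5.1250, -0.8750
Σ(y_t−ȳ)(y_{t+1}−ȳ) = (0.5156) + (-1.1094) + (-45.4844) + (10.8906) + (-14.6094) + (-35.2344) + (-4.4844) = -89.5156
Denominator Σ(y_t−ȳ)² = 200.8750
r_1 = -89.5156 / 200.8750 = -0.446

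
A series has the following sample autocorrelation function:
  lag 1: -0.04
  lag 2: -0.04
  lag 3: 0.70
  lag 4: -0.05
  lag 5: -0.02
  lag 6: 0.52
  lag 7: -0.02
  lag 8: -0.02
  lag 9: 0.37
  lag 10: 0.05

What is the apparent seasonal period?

The largest autocorrelation is r_3 = 0.70, with weaker echoes at lags 6 (0.52) and 9 (0.37); the remaining lags stay at or below 0.05.
The dominant spike at lag 3 indicates a seasonal period of 3.

3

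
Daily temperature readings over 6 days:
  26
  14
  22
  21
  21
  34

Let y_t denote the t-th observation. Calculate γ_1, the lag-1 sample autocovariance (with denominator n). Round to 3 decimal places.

-5.667

Mean ȳ = (26 + 14 + 22 + 21 + 21 + 34)/6 = 23.0000
Σ_{t=1}^{5}(y_t−ȳ)(y_{t+1}−ȳ) = -34.0000
γ_1 = -34.0000 / 6 = -5.667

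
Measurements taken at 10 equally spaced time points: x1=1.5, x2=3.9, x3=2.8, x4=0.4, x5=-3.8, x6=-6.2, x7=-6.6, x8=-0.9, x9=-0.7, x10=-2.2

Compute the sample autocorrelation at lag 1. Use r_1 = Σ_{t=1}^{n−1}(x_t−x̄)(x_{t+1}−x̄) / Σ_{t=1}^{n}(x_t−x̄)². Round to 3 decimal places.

Mean x̄ = (1.5 + 3.9 + 2.8 + 0.4 − 3.8 − 6.2 − 6.6 − 0.9 − 0.7 − 2.2)/10 = -1.1800
Numerator Σ_{t=1}^{9}(x_t−x̄)(x_{t+1}−x̄) = 74.4696
Denominator Σ(x_t−x̄)² = 114.1160
r_1 = 74.4696 / 114.1160 = 0.653

0.653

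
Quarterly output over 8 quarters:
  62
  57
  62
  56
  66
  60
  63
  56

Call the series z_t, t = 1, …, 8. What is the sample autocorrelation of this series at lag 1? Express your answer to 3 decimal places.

Mean z̄ = (62 + 57 + 62 + 56 + 66 + 60 + 63 + 56)/8 = 60.2500
Deviations from mean: 1.7500, -3.2500, 1.7500, -4.2500, 5.7500, -0.2500, 2.7500, -4.2500
Σ(z_t−z̄)(z_{t+1}−z̄) = (-5.6875) + (-5.6875) + (-7.4375) + (-24.4375) + (-1.4375) + (-0.6875) + (-11.6875) = -57.0625
Denominator Σ(z_t−z̄)² = 93.5000
r_1 = -57.0625 / 93.5000 = -0.610

-0.610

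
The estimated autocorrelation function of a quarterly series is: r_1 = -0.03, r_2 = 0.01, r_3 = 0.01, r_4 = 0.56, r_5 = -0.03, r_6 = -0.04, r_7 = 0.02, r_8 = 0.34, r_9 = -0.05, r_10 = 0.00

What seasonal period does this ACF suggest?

The largest autocorrelation is r_4 = 0.56, with a weaker echo at lag 8 (0.34); the remaining lags stay at or below 0.02.
The dominant spike at lag 4 indicates a seasonal period of 4.

4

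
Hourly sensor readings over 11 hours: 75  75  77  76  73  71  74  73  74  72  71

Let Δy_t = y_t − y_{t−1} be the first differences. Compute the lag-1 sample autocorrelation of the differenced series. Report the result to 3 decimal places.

-0.135

First differences Δy: 0, 2, -1, -3, -2, 3, -1, 1, -2, -1
Mean of differences = -0.4000
Numerator Σ(Δy_t−Δȳ)(Δy_{t+1}−Δȳ) = -4.3600
Denominator Σ(Δy_t−Δȳ)² = 32.4000
r_1(Δy) = -4.3600 / 32.4000 = -0.135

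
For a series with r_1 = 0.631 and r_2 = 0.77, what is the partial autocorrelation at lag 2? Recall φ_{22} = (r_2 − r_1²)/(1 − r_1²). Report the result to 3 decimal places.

0.618

φ_{22} = (r_2 − r_1²) / (1 − r_1²)
r_1² = (0.631)² = 0.398161
Numerator = 0.77 − 0.3982 = 0.3718; denominator = 1 − 0.3982 = 0.6018
φ_{22} = 0.3718 / 0.6018 = 0.618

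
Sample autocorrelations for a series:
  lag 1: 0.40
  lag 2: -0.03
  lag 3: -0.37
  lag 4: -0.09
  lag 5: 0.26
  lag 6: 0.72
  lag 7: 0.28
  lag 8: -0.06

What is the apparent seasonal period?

6

The largest autocorrelation is r_6 = 0.72; the remaining lags stay at or below 0.40.
The dominant spike at lag 6 indicates a seasonal period of 6.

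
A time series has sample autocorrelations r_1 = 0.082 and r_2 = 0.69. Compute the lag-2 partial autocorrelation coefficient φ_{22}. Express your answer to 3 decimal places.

0.688

φ_{22} = (r_2 − r_1²) / (1 − r_1²)
r_1² = (0.082)² = 0.006724
Numerator = 0.69 − 0.0067 = 0.6833; denominator = 1 − 0.0067 = 0.9933
φ_{22} = 0.6833 / 0.9933 = 0.688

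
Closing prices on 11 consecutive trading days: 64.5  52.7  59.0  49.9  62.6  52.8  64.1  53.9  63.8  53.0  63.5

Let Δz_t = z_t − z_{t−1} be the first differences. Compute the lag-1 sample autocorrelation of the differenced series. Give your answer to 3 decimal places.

-0.854

First differences Δz: -11.8, 6.3, -9.1, 12.7, -9.8, 11.3, -10.2, 9.9, -10.8, 10.5
Mean of differences = -0.1000
Numerator Σ(Δz_t−Δz̄)(Δz_{t+1}−Δz̄) = -918.9800
Denominator Σ(Δz_t−Δz̄)² = 1075.6000
r_1(Δz) = -918.9800 / 1075.6000 = -0.854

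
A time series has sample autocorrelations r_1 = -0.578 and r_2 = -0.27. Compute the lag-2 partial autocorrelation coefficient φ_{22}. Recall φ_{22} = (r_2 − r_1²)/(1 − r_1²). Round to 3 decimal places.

-0.907

φ_{22} = (r_2 − r_1²) / (1 − r_1²)
r_1² = (-0.578)² = 0.334084
Numerator = -0.27 − 0.3341 = -0.6041; denominator = 1 − 0.3341 = 0.6659
φ_{22} = -0.6041 / 0.6659 = -0.907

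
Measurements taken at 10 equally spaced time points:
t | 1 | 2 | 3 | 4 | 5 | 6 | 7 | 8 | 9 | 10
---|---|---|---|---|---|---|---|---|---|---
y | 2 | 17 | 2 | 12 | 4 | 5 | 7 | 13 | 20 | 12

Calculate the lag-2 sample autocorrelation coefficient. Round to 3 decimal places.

Mean ȳ = (2 + 17 + 2 + 12 + 4 + 5 + 7 + 13 + 20 + 12)/10 = 9.4000
Numerator Σ_{t=1}^{8}(y_t−ȳ)(y_{t+2}−ȳ) = 84.0800
Denominator Σ(y_t−ȳ)² = 360.4000
r_2 = 84.0800 / 360.4000 = 0.233

0.233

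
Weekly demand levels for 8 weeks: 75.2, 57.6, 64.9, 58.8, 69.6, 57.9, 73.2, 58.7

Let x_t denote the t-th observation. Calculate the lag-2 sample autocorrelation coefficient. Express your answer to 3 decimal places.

0.444

Mean x̄ = (75.2 + 57.6 + 64.9 + 58.8 + 69.6 + 57.9 + 73.2 + 58.7)/8 = 64.4875
Numerator Σ_{t=1}^{6}(x_t−x̄)(x_{t+2}−x̄) = 165.8347
Denominator Σ(x_t−x̄)² = 373.6488
r_2 = 165.8347 / 373.6488 = 0.444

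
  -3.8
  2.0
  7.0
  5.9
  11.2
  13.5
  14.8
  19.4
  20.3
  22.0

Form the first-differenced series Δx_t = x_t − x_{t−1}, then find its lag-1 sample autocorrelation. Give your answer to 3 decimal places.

-0.353

First differences Δx: 5.8, 5.0, -1.1, 5.3, 2.3, 1.3, 4.6, 0.9, 1.7
Mean of differences = 2.8667
Numerator Σ(Δx_t−Δx̄)(Δx_{t+1}−Δx̄) = -16.1778
Denominator Σ(Δx_t−Δx̄)² = 45.8200
r_1(Δx) = -16.1778 / 45.8200 = -0.353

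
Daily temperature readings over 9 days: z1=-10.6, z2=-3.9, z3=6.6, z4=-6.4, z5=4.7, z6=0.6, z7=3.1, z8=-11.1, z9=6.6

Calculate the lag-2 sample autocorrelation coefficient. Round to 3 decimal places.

0.045

Mean z̄ = (-10.6 − 3.9 + 6.6 − 6.4 + 4.7 + 0.6 + 3.1 − 11.1 + 6.6)/9 = -1.1556
Σ(z_t−z̄)(z_{t+2}−z̄) = (-73.2469) + (14.3931) + (45.4131) + (-9.2069) + (24.9186) + (-17.4580) + (33.0042) = 17.8172
Denominator Σ(z_t−z̄)² = 398.9022
r_2 = 17.8172 / 398.9022 = 0.045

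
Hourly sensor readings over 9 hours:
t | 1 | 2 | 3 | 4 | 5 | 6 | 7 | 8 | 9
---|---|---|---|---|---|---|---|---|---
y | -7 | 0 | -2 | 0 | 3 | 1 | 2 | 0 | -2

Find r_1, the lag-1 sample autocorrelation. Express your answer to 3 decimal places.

Mean ȳ = (-7 + 0 − 2 + 0 + 3 + 1 + 2 + 0 − 2)/9 = -0.5556
Numerator Σ_{t=1}^{8}(y_t−ȳ)(y_{t+1}−ȳ) = 6.9136
Denominator Σ(y_t−ȳ)² = 68.2222
r_1 = 6.9136 / 68.2222 = 0.101

0.101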